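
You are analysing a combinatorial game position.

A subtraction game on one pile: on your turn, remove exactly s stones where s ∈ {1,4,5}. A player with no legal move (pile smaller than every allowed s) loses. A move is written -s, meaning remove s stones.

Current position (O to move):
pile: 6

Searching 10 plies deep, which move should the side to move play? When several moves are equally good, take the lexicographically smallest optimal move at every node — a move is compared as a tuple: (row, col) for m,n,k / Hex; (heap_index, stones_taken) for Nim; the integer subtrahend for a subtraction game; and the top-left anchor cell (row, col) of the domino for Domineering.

O's best at [6]: -4

[6] O move#1: -1:-1/5, -4:+1/2*, -5:-1/1
[2] X move#2: -1:-1/1*
[1] O move#3: -1:+1/0*
[0] end (terminal -1, X#4); searched 6 to 10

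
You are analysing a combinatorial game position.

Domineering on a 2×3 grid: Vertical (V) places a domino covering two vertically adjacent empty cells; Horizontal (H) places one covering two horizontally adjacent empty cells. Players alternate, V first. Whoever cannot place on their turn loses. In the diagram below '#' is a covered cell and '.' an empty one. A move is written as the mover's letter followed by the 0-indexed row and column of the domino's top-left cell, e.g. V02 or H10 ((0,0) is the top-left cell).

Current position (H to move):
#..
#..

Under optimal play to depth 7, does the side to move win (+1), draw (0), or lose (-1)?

[#../#..] H move#1: H01:+1/###/#..*, H11:+1/#../###
[###/#..] end (terminal -1, V#2); searched #../#.. to 7

value(#../#.., H) = +1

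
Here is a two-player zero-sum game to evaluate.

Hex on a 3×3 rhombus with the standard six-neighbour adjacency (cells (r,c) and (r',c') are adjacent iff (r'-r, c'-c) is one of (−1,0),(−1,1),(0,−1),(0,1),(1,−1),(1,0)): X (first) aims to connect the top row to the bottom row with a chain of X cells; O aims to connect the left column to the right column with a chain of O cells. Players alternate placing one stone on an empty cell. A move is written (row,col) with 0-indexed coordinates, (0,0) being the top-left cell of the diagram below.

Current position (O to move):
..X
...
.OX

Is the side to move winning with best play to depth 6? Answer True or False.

ply 1, O at ..X/.../.OX | (0,0)=-1→O.X/.../.OX*; (0,1)=-1→.OX/.../.OX; (1,0)=-1→..X/O../.OX; (1,1)=-1→..X/.O./.OX; (1,2)=-1→..X/..O/.OX; (2,0)=-1→..X/.../OOX
ply 2, X at O.X/.../.OX | (0,1)=+1→OXX/.../.OX*; (1,0)=+1→O.X/X../.OX; (1,1)=+1→O.X/.X./.OX; (1,2)=+1→O.X/..X/.OX; (2,0)=+1→O.X/.../XOX
ply 3, O at OXX/.../.OX | (1,0)=-1→OXX/O../.OX*; (1,1)=-1→OXX/.O./.OX; (1,2)=-1→OXX/..O/.OX; (2,0)=-1→OXX/.../OOX
ply 4, X at OXX/O../.OX | (1,1)=+1→OXX/OX./.OX*; (1,2)=+1→OXX/O.X/.OX; (2,0)=+1→OXX/O../XOX
ply 5, O at OXX/OX./.OX | (1,2)=-1→OXX/OXO/.OX*; (2,0)=-1→OXX/OX./OOX
ply 6, X at OXX/OXO/.OX | (2,0)=+1→OXX/OXO/XOX*
ply 7: OXX/OXO/XOX is terminal -1 (O); from ..X/.../.OX depth 6

O winning at [..X/.../.OX]: False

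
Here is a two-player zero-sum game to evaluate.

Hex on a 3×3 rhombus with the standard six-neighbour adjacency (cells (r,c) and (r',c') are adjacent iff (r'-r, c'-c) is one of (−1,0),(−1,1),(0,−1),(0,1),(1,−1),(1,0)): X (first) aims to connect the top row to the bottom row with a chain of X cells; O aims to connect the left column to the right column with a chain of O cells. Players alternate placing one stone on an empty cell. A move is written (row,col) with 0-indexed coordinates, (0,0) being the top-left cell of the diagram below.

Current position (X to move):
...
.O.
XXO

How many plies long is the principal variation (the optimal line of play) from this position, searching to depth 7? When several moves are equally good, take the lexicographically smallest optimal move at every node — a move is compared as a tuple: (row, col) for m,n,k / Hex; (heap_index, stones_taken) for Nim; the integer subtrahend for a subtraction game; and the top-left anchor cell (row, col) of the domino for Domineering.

PV length from [.../.O./XXO]: 5 plies

[.../.O./XXO] X move#1: (0,0):-1/X../.O./XXO, (0,1):-1/.X./.O./XXO, (0,2):+1/..X/.O./XXO*, (1,0):+1/.../XO./XXO, (1,2):+1/.../.OX/XXO
[..X/.O./XXO] O move#2: (0,0):-1/O.X/.O./XXO*, (0,1):-1/.OX/.O./XXO, (1,0):-1/..X/OO./XXO, (1,2):-1/..X/.OO/XXO
[O.X/.O./XXO] X move#3: (0,1):+1/OXX/.O./XXO*, (1,0):+1/O.X/XO./XXO, (1,2):+1/O.X/.OX/XXO
[OXX/.O./XXO] O move#4: (1,0):-1/OXX/OO./XXO*, (1,2):-1/OXX/.OO/XXO
[OXX/OO./XXO] X move#5: (1,2):+1/OXX/OOX/XXO*
[OXX/OOX/XXO] end (terminal -1, O#6); searched .../.O./XXO to 7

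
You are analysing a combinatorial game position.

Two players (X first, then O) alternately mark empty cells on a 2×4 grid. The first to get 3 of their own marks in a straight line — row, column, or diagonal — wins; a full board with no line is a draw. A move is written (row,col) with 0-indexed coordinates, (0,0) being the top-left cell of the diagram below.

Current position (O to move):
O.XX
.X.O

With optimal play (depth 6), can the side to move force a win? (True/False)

ply 1, O at O.XX/.X.O | (0,1)=+0→OOXX/.X.O*; (1,0)=-1→O.XX/OX.O; (1,2)=-1→O.XX/.XOO
ply 2, X at OOXX/.X.O | (1,0)=+0→OOXX/XX.O*; (1,2)=+0→OOXX/.XXO
ply 3, O at OOXX/XX.O | (1,2)=+0→OOXX/XXOO*
ply 4: OOXX/XXOO is terminal +0 (X); from O.XX/.X.O depth 6

O winning at [O.XX/.X.O]: False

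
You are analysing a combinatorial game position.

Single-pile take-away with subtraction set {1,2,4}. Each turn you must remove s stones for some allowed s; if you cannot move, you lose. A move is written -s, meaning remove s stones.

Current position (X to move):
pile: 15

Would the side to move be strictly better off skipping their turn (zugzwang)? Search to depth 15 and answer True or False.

ply 1, X at 15 | -1=-1→14*; -2=-1→13; -4=-1→11
ply 2, O at 14 | -1=-1→13; -2=+1→12*; -4=-1→10
ply 3, X at 12 | -1=-1→11*; -2=-1→10; -4=-1→8
ply 4, O at 11 | -1=-1→10; -2=+1→9*; -4=-1→7
ply 5, X at 9 | -1=-1→8*; -2=-1→7; -4=-1→5
ply 6, O at 8 | -1=-1→7; -2=+1→6*; -4=-1→4
ply 7, X at 6 | -1=-1→5*; -2=-1→4; -4=-1→2
ply 8, O at 5 | -1=-1→4; -2=+1→3*; -4=-1→1
ply 9, X at 3 | -1=-1→2*; -2=-1→1
ply 10, O at 2 | -1=-1→1; -2=+1→0*
ply 11: 0 is terminal -1 (X); from 15 depth 15
pass branch (O moves first from the same position):
  | ply 1, O at 15 | -1=-1→14*; -2=-1→13; -4=-1→11
  | ply 2, X at 14 | -1=-1→13; -2=+1→12*; -4=-1→10
  | ply 3, O at 12 | -1=-1→11*; -2=-1→10; -4=-1→8
  | ply 4, X at 11 | -1=-1→10; -2=+1→9*; -4=-1→7
  | ply 5, O at 9 | -1=-1→8*; -2=-1→7; -4=-1→5
  | ply 6, X at 8 | -1=-1→7; -2=+1→6*; -4=-1→4
  | ply 7, O at 6 | -1=-1→5*; -2=-1→4; -4=-1→2
  | ply 8, X at 5 | -1=-1→4; -2=+1→3*; -4=-1→1
  | ply 9, O at 3 | -1=-1→2*; -2=-1→1
  | ply 10, X at 2 | -1=-1→1; -2=+1→0*
  | ply 11: 0 is terminal -1 (O); from 15 depth 15
X moving scores -1; X passing scores +1

zugzwang(15, X) = True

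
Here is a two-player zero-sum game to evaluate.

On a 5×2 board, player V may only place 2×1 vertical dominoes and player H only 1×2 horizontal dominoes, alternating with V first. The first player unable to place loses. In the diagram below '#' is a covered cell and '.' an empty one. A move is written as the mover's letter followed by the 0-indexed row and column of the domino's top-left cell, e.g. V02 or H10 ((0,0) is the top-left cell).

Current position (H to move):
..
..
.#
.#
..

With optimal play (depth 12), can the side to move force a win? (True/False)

ply 1, H at ../../.#/.#/.. | H00=+1→##/../.#/.#/..*; H10=+1→../##/.#/.#/..; H40=-1→../../.#/.#/##
ply 2, V at ##/../.#/.#/.. | V10=-1→##/#./##/.#/..*; V20=-1→##/../##/##/..; V30=-1→##/../.#/##/#.
ply 3, H at ##/#./##/.#/.. | H40=+1→##/#./##/.#/##*
ply 4: ##/#./##/.#/## is terminal -1 (V); from ../../.#/.#/.. depth 12

H winning at [../../.#/.#/..]: True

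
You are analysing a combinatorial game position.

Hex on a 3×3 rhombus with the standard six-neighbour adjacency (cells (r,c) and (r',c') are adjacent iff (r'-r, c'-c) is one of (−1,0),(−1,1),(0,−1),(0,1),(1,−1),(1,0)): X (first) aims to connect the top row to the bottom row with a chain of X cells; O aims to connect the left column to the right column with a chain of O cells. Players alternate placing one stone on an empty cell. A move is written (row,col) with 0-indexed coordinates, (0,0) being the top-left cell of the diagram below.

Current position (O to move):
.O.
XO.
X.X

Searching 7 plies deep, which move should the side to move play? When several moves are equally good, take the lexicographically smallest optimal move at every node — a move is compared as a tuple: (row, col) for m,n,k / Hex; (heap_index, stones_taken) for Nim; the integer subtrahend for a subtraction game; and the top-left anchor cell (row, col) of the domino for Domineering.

O's best at [.O./XO./X.X]: (0,0)

[.O./XO./X.X] O move#1: (0,0):+1/OO./XO./X.X*, (0,2):-1/.OO/XO./X.X, (1,2):-1/.O./XOO/X.X, (2,1):-1/.O./XO./XOX
[OO./XO./X.X] X move#2: (0,2):-1/OOX/XO./X.X*, (1,2):-1/OO./XOX/X.X, (2,1):-1/OO./XO./XXX
[OOX/XO./X.X] O move#3: (1,2):+1/OOX/XOO/X.X*, (2,1):-1/OOX/XO./XOX
[OOX/XOO/X.X] end (terminal -1, X#4); searched .O./XO./X.X to 7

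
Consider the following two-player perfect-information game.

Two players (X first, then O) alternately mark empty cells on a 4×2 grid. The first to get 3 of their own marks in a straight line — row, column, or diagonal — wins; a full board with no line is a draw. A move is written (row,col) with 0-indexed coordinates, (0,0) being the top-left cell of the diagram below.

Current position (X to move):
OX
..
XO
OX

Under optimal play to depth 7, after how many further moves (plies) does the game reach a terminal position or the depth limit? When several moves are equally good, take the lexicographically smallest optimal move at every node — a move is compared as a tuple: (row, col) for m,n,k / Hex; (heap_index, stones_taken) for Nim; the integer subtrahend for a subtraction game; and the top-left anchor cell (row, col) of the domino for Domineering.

PV length from [OX/../XO/OX]: 2 plies

ply 1, X at OX/../XO/OX | (1,0)=+0→OX/X./XO/OX*; (1,1)=+0→OX/.X/XO/OX
ply 2, O at OX/X./XO/OX | (1,1)=+0→OX/XO/XO/OX*
ply 3: OX/XO/XO/OX is terminal +0 (X); from OX/../XO/OX depth 7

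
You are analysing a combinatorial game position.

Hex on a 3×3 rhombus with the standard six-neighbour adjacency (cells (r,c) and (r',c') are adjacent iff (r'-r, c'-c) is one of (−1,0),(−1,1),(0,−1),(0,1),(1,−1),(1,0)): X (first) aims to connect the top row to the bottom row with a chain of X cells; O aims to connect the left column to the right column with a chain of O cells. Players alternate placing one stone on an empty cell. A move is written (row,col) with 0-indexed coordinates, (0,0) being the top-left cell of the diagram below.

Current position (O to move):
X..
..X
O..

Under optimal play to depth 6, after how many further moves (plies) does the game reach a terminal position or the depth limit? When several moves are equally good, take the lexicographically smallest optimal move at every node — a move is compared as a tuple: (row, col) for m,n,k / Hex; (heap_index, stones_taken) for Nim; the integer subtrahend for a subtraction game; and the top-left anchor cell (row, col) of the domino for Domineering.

PV length from [X../..X/O..]: 6 plies

p1 O@[X../..X/O..]: (0,1)[XO./..X/O..]-1* (0,2)[X.O/..X/O..]-1 (1,0)[X../O.X/O..]-1 (1,1)[X../.OX/O..]-1 (2,1)[X../..X/OO.]-1 (2,2)[X../..X/O.O]-1
p2 X@[XO./..X/O..]: (0,2)[XOX/..X/O..]+1* (1,0)[XO./X.X/O..]+1 (1,1)[XO./.XX/O..]+1 (2,1)[XO./..X/OX.]-1 (2,2)[XO./..X/O.X]-1
p3 O@[XOX/..X/O..]: (1,0)[XOX/O.X/O..]-1* (1,1)[XOX/.OX/O..]-1 (2,1)[XOX/..X/OO.]-1 (2,2)[XOX/..X/O.O]-1
p4 X@[XOX/O.X/O..]: (1,1)[XOX/OXX/O..]+1* (2,1)[XOX/O.X/OX.]+1 (2,2)[XOX/O.X/O.X]+1
p5 O@[XOX/OXX/O..]: (2,1)[XOX/OXX/OO.]-1* (2,2)[XOX/OXX/O.O]-1
p6 X@[XOX/OXX/OO.]: (2,2)[XOX/OXX/OOX]+1*
p7 O@[XOX/OXX/OOX] terminal -1; root [X../..X/O..] d6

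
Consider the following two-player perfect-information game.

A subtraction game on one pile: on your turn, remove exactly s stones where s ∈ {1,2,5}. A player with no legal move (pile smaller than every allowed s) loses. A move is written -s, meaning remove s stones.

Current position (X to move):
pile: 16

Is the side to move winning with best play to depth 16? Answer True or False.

[16] X move#1: -1:+1/15*, -2:-1/14, -5:-1/11
[15] O move#2: -1:-1/14*, -2:-1/13, -5:-1/10
[14] X move#3: -1:-1/13, -2:+1/12*, -5:+1/9
[12] O move#4: -1:-1/11*, -2:-1/10, -5:-1/7
[11] X move#5: -1:-1/10, -2:+1/9*, -5:+1/6
[9] O move#6: -1:-1/8*, -2:-1/7, -5:-1/4
[8] X move#7: -1:-1/7, -2:+1/6*, -5:+1/3
[6] O move#8: -1:-1/5*, -2:-1/4, -5:-1/1
[5] X move#9: -1:-1/4, -2:+1/3*, -5:+1/0
[3] O move#10: -1:-1/2*, -2:-1/1
[2] X move#11: -1:-1/1, -2:+1/0*
[0] end (terminal -1, O#12); searched 16 to 16

X winning at [16]: True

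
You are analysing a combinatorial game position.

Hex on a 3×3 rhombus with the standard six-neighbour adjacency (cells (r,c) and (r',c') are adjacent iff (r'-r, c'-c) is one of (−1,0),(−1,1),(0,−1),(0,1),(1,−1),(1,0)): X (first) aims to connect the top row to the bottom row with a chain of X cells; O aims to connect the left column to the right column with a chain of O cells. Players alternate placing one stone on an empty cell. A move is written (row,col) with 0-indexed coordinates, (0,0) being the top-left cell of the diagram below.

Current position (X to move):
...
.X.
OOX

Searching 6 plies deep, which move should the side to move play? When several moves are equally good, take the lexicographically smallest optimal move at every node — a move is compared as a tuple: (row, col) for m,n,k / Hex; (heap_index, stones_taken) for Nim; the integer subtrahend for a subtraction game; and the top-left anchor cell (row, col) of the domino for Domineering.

ply 1, X at .../.X./OOX | (0,0)=-1→X../.X./OOX; (0,1)=-1→.X./.X./OOX; (0,2)=-1→..X/.X./OOX; (1,0)=-1→.../XX./OOX; (1,2)=+1→.../.XX/OOX*
ply 2, O at .../.XX/OOX | (0,0)=-1→O../.XX/OOX*; (0,1)=-1→.O./.XX/OOX; (0,2)=-1→..O/.XX/OOX; (1,0)=-1→.../OXX/OOX
ply 3, X at O../.XX/OOX | (0,1)=+1→OX./.XX/OOX*; (0,2)=+1→O.X/.XX/OOX; (1,0)=+1→O../XXX/OOX
ply 4: OX./.XX/OOX is terminal -1 (O); from .../.X./OOX depth 6

X's best at [.../.X./OOX]: (1,2)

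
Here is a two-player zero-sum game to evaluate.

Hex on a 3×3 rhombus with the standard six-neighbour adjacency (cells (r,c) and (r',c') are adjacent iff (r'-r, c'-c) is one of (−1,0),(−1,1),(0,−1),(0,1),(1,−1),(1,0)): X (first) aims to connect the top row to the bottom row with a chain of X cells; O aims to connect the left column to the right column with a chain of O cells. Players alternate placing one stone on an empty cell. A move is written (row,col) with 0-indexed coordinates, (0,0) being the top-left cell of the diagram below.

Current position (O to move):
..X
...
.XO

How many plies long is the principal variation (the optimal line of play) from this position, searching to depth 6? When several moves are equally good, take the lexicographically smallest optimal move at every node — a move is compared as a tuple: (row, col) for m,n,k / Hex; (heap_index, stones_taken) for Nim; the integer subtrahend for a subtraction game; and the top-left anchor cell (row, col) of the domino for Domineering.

ply 1, O at ..X/.../.XO | (0,0)=-1→O.X/.../.XO*; (0,1)=-1→.OX/.../.XO; (1,0)=-1→..X/O../.XO; (1,1)=-1→..X/.O./.XO; (1,2)=-1→..X/..O/.XO; (2,0)=-1→..X/.../OXO
ply 2, X at O.X/.../.XO | (0,1)=+1→OXX/.../.XO*; (1,0)=+1→O.X/X../.XO; (1,1)=+1→O.X/.X./.XO; (1,2)=+1→O.X/..X/.XO; (2,0)=+1→O.X/.../XXO
ply 3, O at OXX/.../.XO | (1,0)=-1→OXX/O../.XO*; (1,1)=-1→OXX/.O./.XO; (1,2)=-1→OXX/..O/.XO; (2,0)=-1→OXX/.../OXO
ply 4, X at OXX/O../.XO | (1,1)=+1→OXX/OX./.XO*; (1,2)=+1→OXX/O.X/.XO; (2,0)=+1→OXX/O../XXO
ply 5: OXX/OX./.XO is terminal -1 (O); from ..X/.../.XO depth 6

PV length from [..X/.../.XO]: 4 plies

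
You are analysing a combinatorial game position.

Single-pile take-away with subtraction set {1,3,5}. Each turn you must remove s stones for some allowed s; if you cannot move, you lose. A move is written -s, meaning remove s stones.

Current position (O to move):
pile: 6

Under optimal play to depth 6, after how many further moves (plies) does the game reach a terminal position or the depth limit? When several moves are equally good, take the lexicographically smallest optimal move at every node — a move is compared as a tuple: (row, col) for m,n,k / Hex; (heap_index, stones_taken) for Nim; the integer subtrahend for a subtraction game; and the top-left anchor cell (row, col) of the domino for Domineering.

[6] O move#1: -1:-1/5*, -3:-1/3, -5:-1/1
[5] X move#2: -1:+1/4*, -3:+1/2, -5:+1/0
[4] O move#3: -1:-1/3*, -3:-1/1
[3] X move#4: -1:+1/2*, -3:+1/0
[2] O move#5: -1:-1/1*
[1] X move#6: -1:+1/0*
[0] end (terminal -1, O#7); searched 6 to 6

PV length from [6]: 6 plies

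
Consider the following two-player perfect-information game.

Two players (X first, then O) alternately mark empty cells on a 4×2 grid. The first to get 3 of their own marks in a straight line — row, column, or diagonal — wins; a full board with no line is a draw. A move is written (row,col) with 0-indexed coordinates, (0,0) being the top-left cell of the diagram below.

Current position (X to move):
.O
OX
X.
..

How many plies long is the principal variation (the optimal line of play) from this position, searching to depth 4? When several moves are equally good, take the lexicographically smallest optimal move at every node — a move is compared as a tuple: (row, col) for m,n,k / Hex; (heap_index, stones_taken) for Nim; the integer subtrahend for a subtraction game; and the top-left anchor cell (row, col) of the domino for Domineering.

p1 X@[.O/OX/X./..]: (0,0)[XO/OX/X./..]+0* (2,1)[.O/OX/XX/..]+0 (3,0)[.O/OX/X./X.]+0 (3,1)[.O/OX/X./.X]+0
p2 O@[XO/OX/X./..]: (2,1)[XO/OX/XO/..]+0* (3,0)[XO/OX/X./O.]+0 (3,1)[XO/OX/X./.O]+0
p3 X@[XO/OX/XO/..]: (3,0)[XO/OX/XO/X.]+0* (3,1)[XO/OX/XO/.X]+0
p4 O@[XO/OX/XO/X.]: (3,1)[XO/OX/XO/XO]+0*
p5 X@[XO/OX/XO/XO] terminal +0; root [.O/OX/X./..] d4

PV length from [.O/OX/X./..]: 4 plies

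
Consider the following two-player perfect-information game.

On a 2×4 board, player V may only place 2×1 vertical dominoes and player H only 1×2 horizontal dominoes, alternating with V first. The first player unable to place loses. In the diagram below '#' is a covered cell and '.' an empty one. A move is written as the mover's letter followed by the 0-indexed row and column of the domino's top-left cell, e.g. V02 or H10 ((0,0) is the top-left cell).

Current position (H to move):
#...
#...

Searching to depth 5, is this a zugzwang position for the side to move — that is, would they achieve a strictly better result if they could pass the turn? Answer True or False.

p1 H@[#.../#...]: H01[###./#...]+1* H02[#.##/#...]+1 H11[#.../###.]+1 H12[#.../#.##]+1
p2 V@[###./#...]: V03[####/#..#]-1*
p3 H@[####/#..#]: H11[####/####]+1*
p4 V@[####/####] terminal -1; root [#.../#...] d5
if H skipped the turn, V would face:
~ p1 V@[#.../#...]: V01[##../##..]-1 V02[#.#./#.#.]+1* V03[#..#/#..#]-1
~ p2 H@[#.#./#.#.] terminal -1; root [#.../#...] d5
compare (H): move=+1 vs pass=-1

zugzwang(#.../#..., H) = False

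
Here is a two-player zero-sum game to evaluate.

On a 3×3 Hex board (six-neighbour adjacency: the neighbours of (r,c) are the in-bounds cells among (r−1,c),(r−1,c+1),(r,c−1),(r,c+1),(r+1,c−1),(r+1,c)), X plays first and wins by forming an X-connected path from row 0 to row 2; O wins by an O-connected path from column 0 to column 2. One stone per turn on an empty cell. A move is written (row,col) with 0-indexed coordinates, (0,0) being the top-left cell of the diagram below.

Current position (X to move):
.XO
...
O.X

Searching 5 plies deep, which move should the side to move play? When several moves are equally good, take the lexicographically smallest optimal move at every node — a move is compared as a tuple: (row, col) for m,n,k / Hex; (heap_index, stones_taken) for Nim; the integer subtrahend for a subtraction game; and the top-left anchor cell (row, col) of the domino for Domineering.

X's best at [.XO/.../O.X]: (1,1)

ply 1, X at .XO/.../O.X | (0,0)=-1→XXO/.../O.X; (1,0)=-1→.XO/X../O.X; (1,1)=+1→.XO/.X./O.X*; (1,2)=-1→.XO/..X/O.X; (2,1)=-1→.XO/.../OXX
ply 2, O at .XO/.X./O.X | (0,0)=-1→OXO/.X./O.X*; (1,0)=-1→.XO/OX./O.X; (1,2)=-1→.XO/.XO/O.X; (2,1)=-1→.XO/.X./OOX
ply 3, X at OXO/.X./O.X | (1,0)=+1→OXO/XX./O.X*; (1,2)=+1→OXO/.XX/O.X; (2,1)=+1→OXO/.X./OXX
ply 4, O at OXO/XX./O.X | (1,2)=-1→OXO/XXO/O.X*; (2,1)=-1→OXO/XX./OOX
ply 5, X at OXO/XXO/O.X | (2,1)=+1→OXO/XXO/OXX*
ply 6: OXO/XXO/OXX is terminal -1 (O); from .XO/.../O.X depth 5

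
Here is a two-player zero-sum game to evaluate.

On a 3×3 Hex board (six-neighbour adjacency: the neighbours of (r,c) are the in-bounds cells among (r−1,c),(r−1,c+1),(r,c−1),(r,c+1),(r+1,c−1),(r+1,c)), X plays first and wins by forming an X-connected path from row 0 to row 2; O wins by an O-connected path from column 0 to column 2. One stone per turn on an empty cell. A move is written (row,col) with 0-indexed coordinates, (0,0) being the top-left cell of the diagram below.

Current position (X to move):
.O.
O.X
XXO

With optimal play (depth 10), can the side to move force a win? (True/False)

X winning at [.O./O.X/XXO]: True

[.O./O.X/XXO] X move#1: (0,0):-1/XO./O.X/XXO, (0,2):+1/.OX/O.X/XXO*, (1,1):-1/.O./OXX/XXO
[.OX/O.X/XXO] end (terminal -1, O#2); searched .O./O.X/XXO to 10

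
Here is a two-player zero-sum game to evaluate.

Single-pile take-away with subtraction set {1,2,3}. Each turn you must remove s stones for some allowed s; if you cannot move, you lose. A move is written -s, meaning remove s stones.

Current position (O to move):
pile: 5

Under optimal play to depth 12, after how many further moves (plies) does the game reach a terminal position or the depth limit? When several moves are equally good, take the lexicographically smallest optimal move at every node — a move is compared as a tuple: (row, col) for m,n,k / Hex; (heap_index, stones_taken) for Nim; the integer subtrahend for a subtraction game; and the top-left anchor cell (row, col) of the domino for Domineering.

p1 O@[5]: -1[4]+1* -2[3]-1 -3[2]-1
p2 X@[4]: -1[3]-1* -2[2]-1 -3[1]-1
p3 O@[3]: -1[2]-1 -2[1]-1 -3[0]+1*
p4 X@[0] terminal -1; root [5] d12

PV length from [5]: 3 plies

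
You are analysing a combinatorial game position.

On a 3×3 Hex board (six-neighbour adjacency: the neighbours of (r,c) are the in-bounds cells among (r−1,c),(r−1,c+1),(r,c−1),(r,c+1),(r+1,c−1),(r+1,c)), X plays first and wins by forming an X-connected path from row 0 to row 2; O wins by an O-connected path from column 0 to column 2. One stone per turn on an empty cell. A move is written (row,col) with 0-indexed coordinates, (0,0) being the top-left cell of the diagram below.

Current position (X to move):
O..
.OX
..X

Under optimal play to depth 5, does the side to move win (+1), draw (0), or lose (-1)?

value(O../.OX/..X, X) = +1

p1 X@[O../.OX/..X]: (0,1)[OX./.OX/..X]-1 (0,2)[O.X/.OX/..X]+1* (1,0)[O../XOX/..X]-1 (2,0)[O../.OX/X.X]-1 (2,1)[O../.OX/.XX]-1
p2 O@[O.X/.OX/..X] terminal -1; root [O../.OX/..X] d5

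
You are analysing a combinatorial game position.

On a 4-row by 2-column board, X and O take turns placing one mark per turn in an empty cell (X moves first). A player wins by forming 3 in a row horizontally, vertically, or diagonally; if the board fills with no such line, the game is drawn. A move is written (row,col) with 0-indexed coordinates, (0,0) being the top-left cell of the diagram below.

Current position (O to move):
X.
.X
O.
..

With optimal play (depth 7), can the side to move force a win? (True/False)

O winning at [X./.X/O./..]: False

ply 1, O at X./.X/O./.. | (0,1)=+0→XO/.X/O./..*; (1,0)=+0→X./OX/O./..; (2,1)=+0→X./.X/OO/..; (3,0)=+0→X./.X/O./O.; (3,1)=+0→X./.X/O./.O
ply 2, X at XO/.X/O./.. | (1,0)=+0→XO/XX/O./..*; (2,1)=+0→XO/.X/OX/..; (3,0)=+0→XO/.X/O./X.; (3,1)=+0→XO/.X/O./.X
ply 3, O at XO/XX/O./.. | (2,1)=+0→XO/XX/OO/..*; (3,0)=+0→XO/XX/O./O.; (3,1)=+0→XO/XX/O./.O
ply 4, X at XO/XX/OO/.. | (3,0)=+0→XO/XX/OO/X.*; (3,1)=+0→XO/XX/OO/.X
ply 5, O at XO/XX/OO/X. | (3,1)=+0→XO/XX/OO/XO*
ply 6: XO/XX/OO/XO is terminal +0 (X); from X./.X/O./.. depth 7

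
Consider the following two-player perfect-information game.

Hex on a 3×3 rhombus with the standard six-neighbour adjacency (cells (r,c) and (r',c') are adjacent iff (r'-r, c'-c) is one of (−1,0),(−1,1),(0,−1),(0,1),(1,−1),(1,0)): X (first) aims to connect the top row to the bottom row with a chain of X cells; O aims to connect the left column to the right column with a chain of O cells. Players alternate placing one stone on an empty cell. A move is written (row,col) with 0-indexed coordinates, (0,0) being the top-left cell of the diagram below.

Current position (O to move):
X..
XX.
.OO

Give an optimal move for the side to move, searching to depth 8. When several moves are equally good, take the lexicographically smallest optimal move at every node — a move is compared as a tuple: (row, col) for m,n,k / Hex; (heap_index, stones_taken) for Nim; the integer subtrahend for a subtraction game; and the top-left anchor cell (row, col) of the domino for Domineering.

p1 O@[X../XX./.OO]: (0,1)[XO./XX./.OO]-1 (0,2)[X.O/XX./.OO]-1 (1,2)[X../XXO/.OO]-1 (2,0)[X../XX./OOO]+1*
p2 X@[X../XX./OOO] terminal -1; root [X../XX./.OO] d8

O's best at [X../XX./.OO]: (2,0)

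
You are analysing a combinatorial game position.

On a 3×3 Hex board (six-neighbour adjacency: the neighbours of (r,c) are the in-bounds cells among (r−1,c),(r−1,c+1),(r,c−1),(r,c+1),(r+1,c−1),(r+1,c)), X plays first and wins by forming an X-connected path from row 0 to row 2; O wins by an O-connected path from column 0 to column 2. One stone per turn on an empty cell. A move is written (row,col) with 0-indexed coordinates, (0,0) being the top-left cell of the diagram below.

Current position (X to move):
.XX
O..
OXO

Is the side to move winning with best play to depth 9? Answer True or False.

p1 X@[.XX/O../OXO]: (0,0)[XXX/O../OXO]+1* (1,1)[.XX/OX./OXO]+1 (1,2)[.XX/O.X/OXO]+1
p2 O@[XXX/O../OXO]: (1,1)[XXX/OO./OXO]-1* (1,2)[XXX/O.O/OXO]-1
p3 X@[XXX/OO./OXO]: (1,2)[XXX/OOX/OXO]+1*
p4 O@[XXX/OOX/OXO] terminal -1; root [.XX/O../OXO] d9

X winning at [.XX/O../OXO]: True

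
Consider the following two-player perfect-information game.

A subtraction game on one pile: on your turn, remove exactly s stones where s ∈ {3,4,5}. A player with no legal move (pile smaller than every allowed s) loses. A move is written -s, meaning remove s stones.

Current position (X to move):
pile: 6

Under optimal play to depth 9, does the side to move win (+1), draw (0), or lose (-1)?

value(6, X) = +1

p1 X@[6]: -3[3]-1 -4[2]+1* -5[1]+1
p2 O@[2] terminal -1; root [6] d9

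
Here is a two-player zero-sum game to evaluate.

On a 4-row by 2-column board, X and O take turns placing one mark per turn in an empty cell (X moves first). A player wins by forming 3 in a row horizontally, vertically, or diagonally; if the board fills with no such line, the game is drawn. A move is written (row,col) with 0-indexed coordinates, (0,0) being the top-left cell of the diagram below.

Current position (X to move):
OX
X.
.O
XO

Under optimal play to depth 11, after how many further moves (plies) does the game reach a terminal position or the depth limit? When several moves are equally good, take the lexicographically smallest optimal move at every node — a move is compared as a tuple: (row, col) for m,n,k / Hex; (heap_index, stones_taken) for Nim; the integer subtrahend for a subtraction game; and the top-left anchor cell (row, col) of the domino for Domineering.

PV length from [OX/X./.O/XO]: 1 ply

[OX/X./.O/XO] X move#1: (1,1):+0/OX/XX/.O/XO, (2,0):+1/OX/X./XO/XO*
[OX/X./XO/XO] end (terminal -1, O#2); searched OX/X./.O/XO to 11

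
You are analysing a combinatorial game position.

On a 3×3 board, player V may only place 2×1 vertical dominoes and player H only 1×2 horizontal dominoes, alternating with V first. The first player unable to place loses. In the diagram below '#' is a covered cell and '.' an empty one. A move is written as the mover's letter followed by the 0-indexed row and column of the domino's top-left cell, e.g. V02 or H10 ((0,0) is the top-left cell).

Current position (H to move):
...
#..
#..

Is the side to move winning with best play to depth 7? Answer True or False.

[.../#../#..] H move#1: H00:-1/##./#../#.., H01:-1/.##/#../#.., H11:+1/.../###/#..*, H21:-1/.../#../###
[.../###/#..] end (terminal -1, V#2); searched .../#../#.. to 7

H winning at [.../#../#..]: True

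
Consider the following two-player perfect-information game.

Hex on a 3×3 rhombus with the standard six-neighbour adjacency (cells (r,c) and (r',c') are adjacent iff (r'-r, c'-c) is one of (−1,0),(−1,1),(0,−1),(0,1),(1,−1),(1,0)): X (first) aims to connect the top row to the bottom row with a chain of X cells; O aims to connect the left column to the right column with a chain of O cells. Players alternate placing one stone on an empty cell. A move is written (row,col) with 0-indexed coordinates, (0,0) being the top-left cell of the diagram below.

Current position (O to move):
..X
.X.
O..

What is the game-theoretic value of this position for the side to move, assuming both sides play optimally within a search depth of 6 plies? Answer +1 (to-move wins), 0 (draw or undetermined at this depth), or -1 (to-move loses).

p1 O@[..X/.X./O..]: (0,0)[O.X/.X./O..]-1 (0,1)[.OX/.X./O..]-1 (1,0)[..X/OX./O..]-1 (1,2)[..X/.XO/O..]-1 (2,1)[..X/.X./OO.]+1* (2,2)[..X/.X./O.O]-1
p2 X@[..X/.X./OO.]: (0,0)[X.X/.X./OO.]-1* (0,1)[.XX/.X./OO.]-1 (1,0)[..X/XX./OO.]-1 (1,2)[..X/.XX/OO.]-1 (2,2)[..X/.X./OOX]-1
p3 O@[X.X/.X./OO.]: (0,1)[XOX/.X./OO.]+1* (1,0)[X.X/OX./OO.]+1 (1,2)[X.X/.XO/OO.]+1 (2,2)[X.X/.X./OOO]+1
p4 X@[XOX/.X./OO.]: (1,0)[XOX/XX./OO.]-1* (1,2)[XOX/.XX/OO.]-1 (2,2)[XOX/.X./OOX]-1
p5 O@[XOX/XX./OO.]: (1,2)[XOX/XXO/OO.]+1* (2,2)[XOX/XX./OOO]+1
p6 X@[XOX/XXO/OO.] terminal -1; root [..X/.X./O..] d6

value(..X/.X./O.., O) = +1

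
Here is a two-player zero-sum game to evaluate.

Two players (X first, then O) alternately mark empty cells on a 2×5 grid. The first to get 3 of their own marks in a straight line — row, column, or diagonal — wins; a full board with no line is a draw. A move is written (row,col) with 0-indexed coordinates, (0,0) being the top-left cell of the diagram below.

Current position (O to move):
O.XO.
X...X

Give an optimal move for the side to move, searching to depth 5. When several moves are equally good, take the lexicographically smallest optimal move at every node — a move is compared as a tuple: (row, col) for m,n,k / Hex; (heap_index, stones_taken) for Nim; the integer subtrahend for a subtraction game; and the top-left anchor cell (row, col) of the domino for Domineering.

p1 O@[O.XO./X...X]: (0,1)[OOXO./X...X]-1 (0,4)[O.XOO/X...X]-1 (1,1)[O.XO./XO..X]+0* (1,2)[O.XO./X.O.X]+0 (1,3)[O.XO./X..OX]+0
p2 X@[O.XO./XO..X]: (0,1)[OXXO./XO..X]+0* (0,4)[O.XOX/XO..X]+0 (1,2)[O.XO./XOX.X]+0 (1,3)[O.XO./XO.XX]+0
p3 O@[OXXO./XO..X]: (0,4)[OXXOO/XO..X]+0* (1,2)[OXXO./XOO.X]+0 (1,3)[OXXO./XO.OX]+0
p4 X@[OXXOO/XO..X]: (1,2)[OXXOO/XOX.X]+0* (1,3)[OXXOO/XO.XX]+0
p5 O@[OXXOO/XOX.X]: (1,3)[OXXOO/XOXOX]+0*
p6 X@[OXXOO/XOXOX] terminal +0; root [O.XO./X...X] d5

O's best at [O.XO./X...X]: (1,1)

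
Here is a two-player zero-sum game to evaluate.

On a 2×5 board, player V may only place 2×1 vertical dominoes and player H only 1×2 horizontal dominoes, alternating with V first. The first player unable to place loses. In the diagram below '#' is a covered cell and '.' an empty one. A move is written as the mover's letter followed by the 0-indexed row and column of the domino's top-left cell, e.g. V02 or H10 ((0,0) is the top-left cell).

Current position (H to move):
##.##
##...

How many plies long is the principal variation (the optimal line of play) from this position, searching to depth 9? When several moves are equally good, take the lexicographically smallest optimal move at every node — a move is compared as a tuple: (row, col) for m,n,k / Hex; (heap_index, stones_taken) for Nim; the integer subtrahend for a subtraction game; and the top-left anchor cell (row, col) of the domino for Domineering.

[##.##/##...] H move#1: H12:+1/##.##/####.*, H13:-1/##.##/##.##
[##.##/####.] end (terminal -1, V#2); searched ##.##/##... to 9

PV length from [##.##/##...]: 1 ply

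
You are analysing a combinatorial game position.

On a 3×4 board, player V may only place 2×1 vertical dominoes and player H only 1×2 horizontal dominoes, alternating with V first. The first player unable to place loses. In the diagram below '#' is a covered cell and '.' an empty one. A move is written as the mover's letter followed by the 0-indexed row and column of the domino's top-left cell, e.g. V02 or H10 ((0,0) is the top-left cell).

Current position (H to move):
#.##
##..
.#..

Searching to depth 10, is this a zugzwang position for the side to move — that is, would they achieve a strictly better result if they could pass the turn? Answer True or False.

[#.##/##../.#..] H move#1: H12:+1/#.##/####/.#..*, H22:+1/#.##/##../.###
[#.##/####/.#..] end (terminal -1, V#2); searched #.##/##../.#.. to 10
pass branch (V moves first from the same position):
  | [#.##/##../.#..] V move#1: V12:+1/#.##/###./.##.*, V13:+1/#.##/##.#/.#.#
  | [#.##/###./.##.] end (terminal -1, H#2); searched #.##/##../.#.. to 10
H moving scores +1; H passing scores -1

zugzwang(#.##/##../.#.., H) = False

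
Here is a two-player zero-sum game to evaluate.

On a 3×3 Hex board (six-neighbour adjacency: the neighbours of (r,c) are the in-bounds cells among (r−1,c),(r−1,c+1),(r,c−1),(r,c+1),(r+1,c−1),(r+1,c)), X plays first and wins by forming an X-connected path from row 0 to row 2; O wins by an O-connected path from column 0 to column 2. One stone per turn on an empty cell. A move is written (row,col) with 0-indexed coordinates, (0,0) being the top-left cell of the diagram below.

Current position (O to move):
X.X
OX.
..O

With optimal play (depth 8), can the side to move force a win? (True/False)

O winning at [X.X/OX./..O]: False

p1 O@[X.X/OX./..O]: (0,1)[XOX/OX./..O]-1* (1,2)[X.X/OXO/..O]-1 (2,0)[X.X/OX./O.O]-1 (2,1)[X.X/OX./.OO]-1
p2 X@[XOX/OX./..O]: (1,2)[XOX/OXX/..O]+1* (2,0)[XOX/OX./X.O]+1 (2,1)[XOX/OX./.XO]+1
p3 O@[XOX/OXX/..O]: (2,0)[XOX/OXX/O.O]-1* (2,1)[XOX/OXX/.OO]-1
p4 X@[XOX/OXX/O.O]: (2,1)[XOX/OXX/OXO]+1*
p5 O@[XOX/OXX/OXO] terminal -1; root [X.X/OX./..O] d8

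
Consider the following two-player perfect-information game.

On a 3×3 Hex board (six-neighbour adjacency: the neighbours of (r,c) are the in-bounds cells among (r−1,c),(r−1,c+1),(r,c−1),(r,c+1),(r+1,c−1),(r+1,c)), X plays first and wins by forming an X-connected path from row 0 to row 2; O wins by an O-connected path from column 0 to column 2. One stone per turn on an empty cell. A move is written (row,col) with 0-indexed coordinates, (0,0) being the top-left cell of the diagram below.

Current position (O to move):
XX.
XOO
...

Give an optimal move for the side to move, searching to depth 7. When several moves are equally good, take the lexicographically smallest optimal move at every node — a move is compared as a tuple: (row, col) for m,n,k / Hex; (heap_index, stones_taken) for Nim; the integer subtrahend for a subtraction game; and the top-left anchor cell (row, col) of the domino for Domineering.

O's best at [XX./XOO/...]: (2,0)

[XX./XOO/...] O move#1: (0,2):-1/XXO/XOO/..., (2,0):+1/XX./XOO/O..*, (2,1):-1/XX./XOO/.O., (2,2):-1/XX./XOO/..O
[XX./XOO/O..] end (terminal -1, X#2); searched XX./XOO/... to 7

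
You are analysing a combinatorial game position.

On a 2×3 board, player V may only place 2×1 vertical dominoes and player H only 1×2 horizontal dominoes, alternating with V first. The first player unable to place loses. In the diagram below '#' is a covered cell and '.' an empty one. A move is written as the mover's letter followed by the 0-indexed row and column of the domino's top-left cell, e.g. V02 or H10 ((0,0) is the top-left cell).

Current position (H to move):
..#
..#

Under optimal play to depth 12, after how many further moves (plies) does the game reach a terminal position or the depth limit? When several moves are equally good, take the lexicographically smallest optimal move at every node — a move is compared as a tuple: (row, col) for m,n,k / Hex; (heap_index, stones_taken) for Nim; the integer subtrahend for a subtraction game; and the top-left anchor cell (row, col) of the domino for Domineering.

ply 1, H at ..#/..# | H00=+1→###/..#*; H10=+1→..#/###
ply 2: ###/..# is terminal -1 (V); from ..#/..# depth 12

PV length from [..#/..#]: 1 ply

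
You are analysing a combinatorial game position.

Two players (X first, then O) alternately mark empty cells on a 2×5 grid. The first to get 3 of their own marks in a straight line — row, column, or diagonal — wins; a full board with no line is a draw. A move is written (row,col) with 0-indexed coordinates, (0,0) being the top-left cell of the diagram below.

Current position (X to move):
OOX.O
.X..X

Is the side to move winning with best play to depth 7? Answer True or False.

X winning at [OOX.O/.X..X]: True

ply 1, X at OOX.O/.X..X | (0,3)=+0→OOXXO/.X..X; (1,0)=+0→OOX.O/XX..X; (1,2)=+1→OOX.O/.XX.X*; (1,3)=+0→OOX.O/.X.XX
ply 2, O at OOX.O/.XX.X | (0,3)=-1→OOXOO/.XX.X*; (1,0)=-1→OOX.O/OXX.X; (1,3)=-1→OOX.O/.XXOX
ply 3, X at OOXOO/.XX.X | (1,0)=+1→OOXOO/XXX.X*; (1,3)=+1→OOXOO/.XXXX
ply 4: OOXOO/XXX.X is terminal -1 (O); from OOX.O/.X..X depth 7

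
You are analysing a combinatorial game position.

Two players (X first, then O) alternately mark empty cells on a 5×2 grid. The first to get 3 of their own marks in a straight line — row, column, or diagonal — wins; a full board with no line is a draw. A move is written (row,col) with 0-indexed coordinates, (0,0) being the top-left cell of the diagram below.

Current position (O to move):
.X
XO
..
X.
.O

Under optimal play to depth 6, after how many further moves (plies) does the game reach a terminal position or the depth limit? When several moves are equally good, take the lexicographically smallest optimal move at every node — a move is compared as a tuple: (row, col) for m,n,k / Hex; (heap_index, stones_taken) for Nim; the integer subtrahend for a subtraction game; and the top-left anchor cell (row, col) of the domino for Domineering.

[.X/XO/../X./.O] O move#1: (0,0):-1/OX/XO/../X./.O, (2,0):+0/.X/XO/O./X./.O*, (2,1):-1/.X/XO/.O/X./.O, (3,1):-1/.X/XO/../XO/.O, (4,0):-1/.X/XO/../X./OO
[.X/XO/O./X./.O] X move#2: (0,0):+0/XX/XO/O./X./.O*, (2,1):+0/.X/XO/OX/X./.O, (3,1):+0/.X/XO/O./XX/.O, (4,0):+0/.X/XO/O./X./XO
[XX/XO/O./X./.O] O move#3: (2,1):+0/XX/XO/OO/X./.O*, (3,1):+0/XX/XO/O./XO/.O, (4,0):+0/XX/XO/O./X./OO
[XX/XO/OO/X./.O] X move#4: (3,1):+0/XX/XO/OO/XX/.O*, (4,0):-1/XX/XO/OO/X./XO
[XX/XO/OO/XX/.O] O move#5: (4,0):+0/XX/XO/OO/XX/OO*
[XX/XO/OO/XX/OO] end (terminal +0, X#6); searched .X/XO/../X./.O to 6

PV length from [.X/XO/../X./.O]: 5 plies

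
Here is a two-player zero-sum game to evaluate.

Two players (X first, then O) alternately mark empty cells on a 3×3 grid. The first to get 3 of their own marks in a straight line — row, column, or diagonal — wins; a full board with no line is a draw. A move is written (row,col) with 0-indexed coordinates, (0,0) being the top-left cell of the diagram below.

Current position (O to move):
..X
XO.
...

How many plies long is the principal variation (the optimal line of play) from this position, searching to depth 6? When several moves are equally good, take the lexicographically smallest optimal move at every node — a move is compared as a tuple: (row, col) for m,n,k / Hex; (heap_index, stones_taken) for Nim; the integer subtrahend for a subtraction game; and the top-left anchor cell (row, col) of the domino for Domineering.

PV length from [..X/XO./...]: 6 plies

p1 O@[..X/XO./...]: (0,0)[O.X/XO./...]+0* (0,1)[.OX/XO./...]+0 (1,2)[..X/XOO/...]-1 (2,0)[..X/XO./O..]+0 (2,1)[..X/XO./.O.]+0 (2,2)[..X/XO./..O]-1
p2 X@[O.X/XO./...]: (0,1)[OXX/XO./...]-1 (1,2)[O.X/XOX/...]-1 (2,0)[O.X/XO./X..]-1 (2,1)[O.X/XO./.X.]-1 (2,2)[O.X/XO./..X]+0*
p3 O@[O.X/XO./..X]: (0,1)[OOX/XO./..X]-1 (1,2)[O.X/XOO/..X]+0* (2,0)[O.X/XO./O.X]-1 (2,1)[O.X/XO./.OX]-1
p4 X@[O.X/XOO/..X]: (0,1)[OXX/XOO/..X]+0* (2,0)[O.X/XOO/X.X]+0 (2,1)[O.X/XOO/.XX]+0
p5 O@[OXX/XOO/..X]: (2,0)[OXX/XOO/O.X]+0* (2,1)[OXX/XOO/.OX]+0
p6 X@[OXX/XOO/O.X]: (2,1)[OXX/XOO/OXX]+0*
p7 O@[OXX/XOO/OXX] terminal +0; root [..X/XO./...] d6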